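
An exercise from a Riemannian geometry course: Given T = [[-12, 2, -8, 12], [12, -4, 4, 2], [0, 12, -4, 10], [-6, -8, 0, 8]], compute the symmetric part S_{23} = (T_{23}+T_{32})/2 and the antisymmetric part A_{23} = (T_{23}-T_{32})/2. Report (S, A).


T_{23} = 4
T_{32} = 12
S_{23} = (4 + 12)/2 = 16/2 = 8
A_{23} = (4 - 12)/2 = -8/2 = -4
Check: S + A = 8 + -4 = 4 = T_{23}.

(8, -4)


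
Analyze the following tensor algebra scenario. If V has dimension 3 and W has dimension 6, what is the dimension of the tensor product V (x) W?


The dimension of a tensor product is the product of dimensions.
dim(V) = 3, dim(W) = 6
dim(V (x) W) = 3 * 6 = 18

18


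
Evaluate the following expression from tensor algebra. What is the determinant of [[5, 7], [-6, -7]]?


For a 2x2 matrix [[a, b], [c, d]], det = a*d - b*c.
a = 5, b = 7, c = -6, d = -7
a*d = 5 * -7 = -35
b*c = 7 * -6 = -42
det = -35 - -42 = 7

7


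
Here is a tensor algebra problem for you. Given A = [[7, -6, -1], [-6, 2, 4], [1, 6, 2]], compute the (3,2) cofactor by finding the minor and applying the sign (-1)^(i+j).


To find cofactor C_{32}, delete row 3 and column 2.
The resulting 2x2 submatrix is: [[7, -1], [-6, 4]]
Minor M_{32} = 7*4 - -1*-6
  = 28 - 6 = 22
Sign = (-1)^(3+2) = (-1)^5 = -1
Cofactor C_{32} = -1 * 22 = -22

-22


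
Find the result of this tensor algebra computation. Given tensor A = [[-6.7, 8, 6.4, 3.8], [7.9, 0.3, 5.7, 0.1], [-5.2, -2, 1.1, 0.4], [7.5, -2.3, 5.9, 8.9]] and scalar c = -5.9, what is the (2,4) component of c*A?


Scalar multiplication: (cA)_{ij} = c * A_{ij}.
c = -5.9
A_{24} = 0.1
(cA)_{24} = -5.9 * 0.1 = -0.59

-0.59


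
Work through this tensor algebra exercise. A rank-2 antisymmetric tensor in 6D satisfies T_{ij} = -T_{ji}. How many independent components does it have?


An antisymmetric rank-2 tensor satisfies A_{ij} = -A_{ji}, so diagonal entries are zero.
The independent components are the upper-triangular entries: C(n, 2) = n(n-1)/2.
n = 6
C(6, 2) = 6 * 5 / 2 = 30 / 2 = 15

15


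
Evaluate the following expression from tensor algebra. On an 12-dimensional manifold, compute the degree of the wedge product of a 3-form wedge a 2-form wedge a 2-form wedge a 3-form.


The degree of a wedge product is the sum of the degrees of the individual forms.
Degrees: 3, 2, 2, 3
Total degree = 3 + 2 + 2 + 3 = 10

10


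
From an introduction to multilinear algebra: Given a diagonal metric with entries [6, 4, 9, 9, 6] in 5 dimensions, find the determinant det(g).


For a diagonal metric, the determinant is the product of diagonal entries.
Diagonal entries: 6, 4, 9, 9, 6
det(g) = 6 * 4 * 9 * 9 * 6 = 11664

11664


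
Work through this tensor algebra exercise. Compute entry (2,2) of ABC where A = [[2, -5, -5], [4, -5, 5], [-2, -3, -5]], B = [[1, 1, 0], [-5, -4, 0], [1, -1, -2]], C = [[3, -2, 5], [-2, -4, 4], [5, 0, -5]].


(ABC)_{22} = sum_m (AB)_{2m} C_{m2}. First compute row 2 of AB.
(AB)_{21} = 4*1 + -5*-5 + 5*1 = 34
(AB)_{22} = 4*1 + -5*-4 + 5*-1 = 19
(AB)_{23} = 4*0 + -5*0 + 5*-2 = -10
Now contract with column 2 of C:
(AB)_{21} * C_{12} = 34 * -2 = -68
(AB)_{22} * C_{22} = 19 * -4 = -76
(AB)_{23} * C_{32} = -10 * 0 = 0
(ABC)_{22} = -68 + -76 + 0 = -144

-144


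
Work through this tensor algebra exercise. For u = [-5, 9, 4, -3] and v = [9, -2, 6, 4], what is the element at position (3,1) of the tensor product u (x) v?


The outer product entry T_{ij} = u_i * v_j.
We need i=3, j=1.
u_3 = 4, v_1 = 9
T_{3,1} = 4 * 9 = 36

36


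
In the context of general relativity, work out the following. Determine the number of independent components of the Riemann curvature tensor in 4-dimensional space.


The Riemann tensor in d dimensions has d^2(d^2 - 1)/12 independent components.
d = 4, so d^2 = 16
d^2 - 1 = 15
d^2(d^2 - 1) = 16 * 15 = 240
Divide by 12: 240 / 12 = 20

20


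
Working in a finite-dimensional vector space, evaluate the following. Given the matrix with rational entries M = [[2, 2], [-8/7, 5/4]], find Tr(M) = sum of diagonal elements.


The trace is the sum of diagonal entries.
Diagonal: M[1,1] = 2, M[2,2] = 5/4
Tr(M) = 2 + 5/4
Computing step by step:
After adding M[1,1]: 2
After adding M[2,2]: 13/4
Tr(M) = 13/4

13/4


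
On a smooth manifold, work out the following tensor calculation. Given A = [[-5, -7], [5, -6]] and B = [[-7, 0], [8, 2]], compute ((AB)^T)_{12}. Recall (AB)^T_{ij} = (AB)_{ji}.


(AB)^T_{ij} = (AB)_{ji} = sum_k A_{jk} B_{ki}.
For i=1, j=2 we need (AB)_{21}:
A_{21} * B_{11} = 5 * -7 = -35
A_{22} * B_{21} = -6 * 8 = -48
Sum = -35 + -48 = -83

-83


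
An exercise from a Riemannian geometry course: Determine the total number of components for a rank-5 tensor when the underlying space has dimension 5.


The number of components of a rank-r tensor in d dimensions is d^r.
Here d = 5 and r = 5.
5^5 = 3125

3125


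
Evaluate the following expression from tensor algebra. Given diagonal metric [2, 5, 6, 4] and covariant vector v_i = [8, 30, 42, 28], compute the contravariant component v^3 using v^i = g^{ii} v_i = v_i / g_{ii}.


To raise an index with a diagonal metric: v^i = v_i / g_{ii}.
For index 3: v_3 = 42, g_{33} = 6
v^3 = 42 / 6 = 7

7


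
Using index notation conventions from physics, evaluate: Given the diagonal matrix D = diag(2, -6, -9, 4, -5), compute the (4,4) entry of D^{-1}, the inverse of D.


For a diagonal matrix, the inverse has entries (D^{-1})_{ii} = 1/d_{ii}.
The diagonal entries are: d_{11} = 2, d_{22} = -6, d_{33} = -9, d_{44} = 4, d_{55} = -5
We need (D^{-1})_{44} = 1/d_{44} = 1/4 = 1/4

1/4


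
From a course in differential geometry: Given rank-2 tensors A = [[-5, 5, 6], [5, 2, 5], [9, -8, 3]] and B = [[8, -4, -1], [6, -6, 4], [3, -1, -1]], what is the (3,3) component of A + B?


Tensor addition is component-wise: (A + B)_{ij} = A_{ij} + B_{ij}.
A_{33} = 3
B_{33} = -1
(A + B)_{33} = 3 + -1 = 2

2


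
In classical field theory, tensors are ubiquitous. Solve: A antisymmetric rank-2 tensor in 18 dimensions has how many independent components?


A antisymmetric rank-2 tensor in d dimensions has d(d-1)/2 independent components.
d = 18
d(d-1)/2 = 18 * 17 / 2 = 306 / 2 = 153

153


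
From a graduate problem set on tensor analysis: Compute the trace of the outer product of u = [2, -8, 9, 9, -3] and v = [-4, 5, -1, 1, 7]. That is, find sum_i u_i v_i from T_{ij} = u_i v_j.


The outer product gives T_{ij} = u_i v_j.
The trace (contraction) is Tr(T) = sum_i T_{ii} = sum_i u_i v_i.
Diagonal entries:
T_{11} = u_1 * v_1 = 2 * -4 = -8
T_{22} = u_2 * v_2 = -8 * 5 = -40
T_{33} = u_3 * v_3 = 9 * -1 = -9
T_{44} = u_4 * v_4 = 9 * 1 = 9
T_{55} = u_5 * v_5 = -3 * 7 = -21
Tr(T) = -8 + -40 + -9 + 9 + -21 = -69

-69


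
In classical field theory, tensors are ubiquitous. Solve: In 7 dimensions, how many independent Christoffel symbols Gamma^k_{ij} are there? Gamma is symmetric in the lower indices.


Christoffel symbols Gamma^k_{ij} are symmetric in i,j, so there are d * d(d+1)/2 independent symbols.
d = 7
d(d+1)/2 = 7 * 8 / 2 = 28
Total = 7 * 28 = 196

196


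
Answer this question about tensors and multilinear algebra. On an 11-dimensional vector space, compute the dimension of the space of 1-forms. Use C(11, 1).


The dimension of the space of p-forms on an n-dimensional space is C(n, p).
n = 11, p = 1
C(11, 1) = 11! / (1! * 10!) = 11

11


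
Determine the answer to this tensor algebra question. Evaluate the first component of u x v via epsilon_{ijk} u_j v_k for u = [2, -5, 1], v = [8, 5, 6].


(u x v)_1 = sum_{j,k} epsilon_{1jk} u_j v_k. Only permutations of (1,2,3) contribute; the two non-zero terms are:
eps_{123} u_2 v_3 = 1 * -5 * 6 = -30
eps_{132} u_3 v_2 = -1 * 1 * 5 = -5
(u x v)_1 = -35

-35


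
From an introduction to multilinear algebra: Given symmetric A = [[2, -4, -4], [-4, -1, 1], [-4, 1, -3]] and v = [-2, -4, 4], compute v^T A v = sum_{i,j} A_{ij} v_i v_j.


First compute Av:
(Av)_1 = 2*-2 + -4*-4 + -4*4 = -4
(Av)_2 = -4*-2 + -1*-4 + 1*4 = 16
(Av)_3 = -4*-2 + 1*-4 + -3*4 = -8
Av = [-4, 16, -8]
Then v^T (Av) = -2*-4 + -4*16 + 4*-8
= 8 + -64 + -32 = -88

-88


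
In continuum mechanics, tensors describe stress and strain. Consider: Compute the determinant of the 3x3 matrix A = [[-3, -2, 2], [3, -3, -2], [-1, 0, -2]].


Expanding along the first row, det(A) = a11*M_11 - a12*M_12 + a13*M_13, where M_1j is the (1,j) minor.
Minor M_11 = -3*-2 - -2*0 = 6
Minor M_12 = 3*-2 - -2*-1 = -8
Minor M_13 = 3*0 - -3*-1 = -3
det = -3*(6) - -2*(-8) + 2*(-3)
    = -18 - 16 + -6
    = -40

-40


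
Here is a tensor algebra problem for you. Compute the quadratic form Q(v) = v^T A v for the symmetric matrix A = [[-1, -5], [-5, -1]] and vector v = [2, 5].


First compute Av:
(Av)_1 = -1*2 + -5*5 = -27
(Av)_2 = -5*2 + -1*5 = -15
Av = [-27, -15]
Then v^T (Av) = 2*-27 + 5*-15
= -54 + -75 = -129

-129


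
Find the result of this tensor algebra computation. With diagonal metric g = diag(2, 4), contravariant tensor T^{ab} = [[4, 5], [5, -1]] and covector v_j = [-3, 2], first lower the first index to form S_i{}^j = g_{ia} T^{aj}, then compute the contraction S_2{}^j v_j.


Step 1: lower the first index. For a diagonal metric, g_{ia} T^{aj} = g_{ii} T^{ij} (no sum on i).
g_{22} = 4
S_2{}^1 = 4 * T^{21} = 4 * 5 = 20
S_2{}^2 = 4 * T^{22} = 4 * -1 = -4
Step 2: contract S_2{}^j with v_j.
S_2{}^1 * v_1 = 20 * -3 = -60
S_2{}^2 * v_2 = -4 * 2 = -8
Result = -60 + -8 = -68

-68


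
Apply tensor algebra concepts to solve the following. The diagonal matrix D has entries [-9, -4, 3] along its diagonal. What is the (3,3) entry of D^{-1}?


For a diagonal matrix, the inverse has entries (D^{-1})_{ii} = 1/d_{ii}.
The diagonal entries are: d_{11} = -9, d_{22} = -4, d_{33} = 3
We need (D^{-1})_{33} = 1/d_{33} = 1/3 = 1/3

1/3


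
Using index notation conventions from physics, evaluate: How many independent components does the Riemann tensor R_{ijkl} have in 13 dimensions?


The Riemann tensor in d dimensions has d^2(d^2 - 1)/12 independent components.
d = 13, so d^2 = 169
d^2 - 1 = 168
d^2(d^2 - 1) = 169 * 168 = 28392
Divide by 12: 28392 / 12 = 2366

2366


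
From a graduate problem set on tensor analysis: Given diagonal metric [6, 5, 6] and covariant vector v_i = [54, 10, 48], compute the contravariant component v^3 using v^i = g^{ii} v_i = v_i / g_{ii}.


To raise an index with a diagonal metric: v^i = v_i / g_{ii}.
For index 3: v_3 = 48, g_{33} = 6
v^3 = 48 / 6 = 8

8


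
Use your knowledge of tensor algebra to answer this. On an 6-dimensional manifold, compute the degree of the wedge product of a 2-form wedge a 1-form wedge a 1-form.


The degree of a wedge product is the sum of the degrees of the individual forms.
Degrees: 2, 1, 1
Total degree = 2 + 1 + 1 = 4

4


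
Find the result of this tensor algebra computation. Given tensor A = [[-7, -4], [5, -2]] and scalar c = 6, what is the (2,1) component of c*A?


Scalar multiplication: (cA)_{ij} = c * A_{ij}.
c = 6
A_{21} = 5
(cA)_{21} = 6 * 5 = 30

30


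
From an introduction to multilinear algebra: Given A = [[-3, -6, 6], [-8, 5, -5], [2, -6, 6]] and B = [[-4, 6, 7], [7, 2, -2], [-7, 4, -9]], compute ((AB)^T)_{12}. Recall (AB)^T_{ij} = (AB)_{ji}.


(AB)^T_{ij} = (AB)_{ji} = sum_k A_{jk} B_{ki}.
For i=1, j=2 we need (AB)_{21}:
A_{21} * B_{11} = -8 * -4 = 32
A_{22} * B_{21} = 5 * 7 = 35
A_{23} * B_{31} = -5 * -7 = 35
Sum = 32 + 35 + 35 = 102

102


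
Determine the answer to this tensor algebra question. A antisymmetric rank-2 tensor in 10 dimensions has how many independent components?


A antisymmetric rank-2 tensor in d dimensions has d(d-1)/2 independent components.
d = 10
d(d-1)/2 = 10 * 9 / 2 = 90 / 2 = 45

45


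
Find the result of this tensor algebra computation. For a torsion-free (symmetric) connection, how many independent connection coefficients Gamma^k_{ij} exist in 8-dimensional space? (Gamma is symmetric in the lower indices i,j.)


Christoffel symbols Gamma^k_{ij} are symmetric in i,j, so there are d * d(d+1)/2 independent symbols.
d = 8
d(d+1)/2 = 8 * 9 / 2 = 36
Total = 8 * 36 = 288

288


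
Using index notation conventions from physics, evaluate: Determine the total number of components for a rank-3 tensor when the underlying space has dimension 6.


The number of components of a rank-r tensor in d dimensions is d^r.
Here d = 6 and r = 3.
6^3 = 216

216


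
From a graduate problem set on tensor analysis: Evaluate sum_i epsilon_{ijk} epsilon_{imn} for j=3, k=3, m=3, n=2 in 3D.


Using the identity: epsilon_{ijk} epsilon_{imn} = delta_{jm} delta_{kn} - delta_{jn} delta_{km}.
delta_{33} = 1
delta_{32} = 0
delta_{32} = 0
delta_{33} = 1
Result = 1 * 0 - 0 * 1 = 0 - 0 = 0

0


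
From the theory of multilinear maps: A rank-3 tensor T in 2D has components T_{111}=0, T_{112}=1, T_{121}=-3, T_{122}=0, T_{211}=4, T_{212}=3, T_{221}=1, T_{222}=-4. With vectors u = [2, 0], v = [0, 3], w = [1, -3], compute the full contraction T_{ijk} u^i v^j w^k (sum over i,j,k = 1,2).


S = sum over i,j,k of T_{ijk} u_i v_j w_k. Expanding all 8 terms:
T_{111}*u_1*v_1*w_1 = 0*2*0*1 = 0  (running total: 0)
T_{112}*u_1*v_1*w_2 = 1*2*0*-3 = 0  (running total: 0)
T_{121}*u_1*v_2*w_1 = -3*2*3*1 = -18  (running total: -18)
T_{122}*u_1*v_2*w_2 = 0*2*3*-3 = 0  (running total: -18)
T_{211}*u_2*v_1*w_1 = 4*0*0*1 = 0  (running total: -18)
T_{212}*u_2*v_1*w_2 = 3*0*0*-3 = 0  (running total: -18)
T_{221}*u_2*v_2*w_1 = 1*0*3*1 = 0  (running total: -18)
T_{222}*u_2*v_2*w_2 = -4*0*3*-3 = 0  (running total: -18)
S = -18

-18


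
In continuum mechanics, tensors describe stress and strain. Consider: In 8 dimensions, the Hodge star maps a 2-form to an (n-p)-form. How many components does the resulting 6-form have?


The Hodge dual of a p-form on an n-dimensional manifold is an (n-p)-form.
n = 8, p = 2, so dual degree = 8 - 2 = 6
The number of components is C(n, n-p) = C(8, 6) = 28

28


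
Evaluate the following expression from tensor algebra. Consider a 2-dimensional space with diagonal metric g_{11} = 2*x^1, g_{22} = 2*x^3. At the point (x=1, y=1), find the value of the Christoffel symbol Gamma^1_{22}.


For a diagonal metric, Gamma^k_{ij} = (1/2) g^{kk} (dg_{ik}/dx_j + dg_{jk}/dx_i - dg_{ij}/dx_k).
The metric is diagonal, so g_{ab} = 0 for a != b.
At the given point: g_{11} = 2, g_{22} = 2
g^{11} = 1/2
dg_{21}/dx_2 = 0 (off-diagonal)
dg_{21}/dx_2 = 0 (off-diagonal)
dg_{22}/dx_1 = dg_{22}/dx_1 = 6
Numerator = 0 + 0 - 6 = -6
Gamma^1_{22} = -6 / (2 * 2) = -3/2

-3/2


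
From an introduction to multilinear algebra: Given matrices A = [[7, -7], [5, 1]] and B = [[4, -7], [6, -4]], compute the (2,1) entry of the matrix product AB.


(AB)_{ij} = sum_k A_{ik} B_{kj}.
For i=2, j=1:
A_{21} * B_{11} = 5 * 4 = 20
A_{22} * B_{21} = 1 * 6 = 6
Sum = 20 + 6 = 26

26


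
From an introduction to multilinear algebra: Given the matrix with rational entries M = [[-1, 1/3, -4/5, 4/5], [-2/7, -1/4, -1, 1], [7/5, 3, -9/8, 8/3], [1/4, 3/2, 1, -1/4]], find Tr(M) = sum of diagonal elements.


The trace is the sum of diagonal entries.
Diagonal: M[1,1] = -1, M[2,2] = -1/4, M[3,3] = -9/8, M[4,4] = -1/4
Tr(M) = -1 + -1/4 + -9/8 + -1/4
Computing step by step:
After adding M[1,1]: -1
After adding M[2,2]: -5/4
After adding M[3,3]: -19/8
After adding M[4,4]: -21/8
Tr(M) = -21/8

-21/8


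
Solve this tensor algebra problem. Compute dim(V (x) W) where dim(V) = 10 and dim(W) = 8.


The dimension of a tensor product is the product of dimensions.
dim(V) = 10, dim(W) = 8
dim(V (x) W) = 10 * 8 = 80

80


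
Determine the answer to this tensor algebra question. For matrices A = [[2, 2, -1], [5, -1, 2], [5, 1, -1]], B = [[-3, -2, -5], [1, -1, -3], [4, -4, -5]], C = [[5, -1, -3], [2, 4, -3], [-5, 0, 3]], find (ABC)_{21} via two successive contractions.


(ABC)_{21} = sum_m (AB)_{2m} C_{m1}. First compute row 2 of AB.
(AB)_{21} = 5*-3 + -1*1 + 2*4 = -8
(AB)_{22} = 5*-2 + -1*-1 + 2*-4 = -17
(AB)_{23} = 5*-5 + -1*-3 + 2*-5 = -32
Now contract with column 1 of C:
(AB)_{21} * C_{11} = -8 * 5 = -40
(AB)_{22} * C_{21} = -17 * 2 = -34
(AB)_{23} * C_{31} = -32 * -5 = 160
(ABC)_{21} = -40 + -34 + 160 = 86

86


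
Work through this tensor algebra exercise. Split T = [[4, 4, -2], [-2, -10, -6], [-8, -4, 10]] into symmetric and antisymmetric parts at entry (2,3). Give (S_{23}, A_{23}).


T_{23} = -6
T_{32} = -4
S_{23} = (-6 + -4)/2 = -10/2 = -5
A_{23} = (-6 - -4)/2 = -2/2 = -1
Check: S + A = -5 + -1 = -6 = T_{23}.

(-5, -1)


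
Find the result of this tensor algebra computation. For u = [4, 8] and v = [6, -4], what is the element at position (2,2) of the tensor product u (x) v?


The outer product entry T_{ij} = u_i * v_j.
We need i=2, j=2.
u_2 = 8, v_2 = -4
T_{2,2} = 8 * -4 = -32

-32


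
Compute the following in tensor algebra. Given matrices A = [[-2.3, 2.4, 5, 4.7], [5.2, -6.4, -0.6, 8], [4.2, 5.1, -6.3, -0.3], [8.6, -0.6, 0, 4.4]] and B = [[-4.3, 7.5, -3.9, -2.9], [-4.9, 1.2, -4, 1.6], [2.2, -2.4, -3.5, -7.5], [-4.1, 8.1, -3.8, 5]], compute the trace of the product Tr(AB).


Tr(AB) = sum_i (AB)_{ii} where (AB)_{ii} = sum_k A_{ik} B_{ki}.
(AB)_{11} = -2.3*-4.3 + 2.4*-4.9 + 5*2.2 + 4.7*-4.1 = -10.14
(AB)_{22} = 5.2*7.5 + -6.4*1.2 + -0.6*-2.4 + 8*8.1 = 97.56
(AB)_{33} = 4.2*-3.9 + 5.1*-4 + -6.3*-3.5 + -0.3*-3.8 = -13.59
(AB)_{44} = 8.6*-2.9 + -0.6*1.6 + 0*-7.5 + 4.4*5 = -3.9
Tr(AB) = -10.14 + 97.56 + -13.59 + -3.9 = 69.93

69.93


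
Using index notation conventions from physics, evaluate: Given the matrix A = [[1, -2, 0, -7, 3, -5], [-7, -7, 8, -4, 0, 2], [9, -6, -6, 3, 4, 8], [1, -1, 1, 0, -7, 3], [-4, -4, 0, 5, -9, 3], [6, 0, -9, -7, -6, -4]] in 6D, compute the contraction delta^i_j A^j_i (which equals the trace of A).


The contraction (trace) of a rank-2 tensor is the sum of its diagonal elements.
Diagonal entries: A[1,1] = 1, A[2,2] = -7, A[3,3] = -6, A[4,4] = 0, A[5,5] = -9, A[6,6] = -4
Tr(A) = 1 + -7 + -6 + 0 + -9 + -4 = -25

-25


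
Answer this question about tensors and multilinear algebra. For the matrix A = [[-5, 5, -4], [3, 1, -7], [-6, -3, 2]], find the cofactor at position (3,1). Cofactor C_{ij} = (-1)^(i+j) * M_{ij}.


To find cofactor C_{31}, delete row 3 and column 1.
The resulting 2x2 submatrix is: [[5, -4], [1, -7]]
Minor M_{31} = 5*-7 - -4*1
  = -35 - -4 = -31
Sign = (-1)^(3+1) = (-1)^4 = 1
Cofactor C_{31} = 1 * -31 = -31

-31


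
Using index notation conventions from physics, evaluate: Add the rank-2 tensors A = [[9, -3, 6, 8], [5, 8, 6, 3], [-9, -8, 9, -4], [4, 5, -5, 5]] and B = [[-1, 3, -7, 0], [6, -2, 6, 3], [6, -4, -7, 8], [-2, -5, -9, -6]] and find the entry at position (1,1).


Tensor addition is component-wise: (A + B)_{ij} = A_{ij} + B_{ij}.
A_{11} = 9
B_{11} = -1
(A + B)_{11} = 9 + -1 = 8

8


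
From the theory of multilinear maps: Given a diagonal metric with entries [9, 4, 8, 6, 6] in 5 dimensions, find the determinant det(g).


For a diagonal metric, the determinant is the product of diagonal entries.
Diagonal entries: 9, 4, 8, 6, 6
det(g) = 9 * 4 * 8 * 6 * 6 = 10368

10368


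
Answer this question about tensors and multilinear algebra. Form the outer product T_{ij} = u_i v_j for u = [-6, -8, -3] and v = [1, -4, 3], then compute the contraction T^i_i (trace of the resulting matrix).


The outer product gives T_{ij} = u_i v_j.
The trace (contraction) is Tr(T) = sum_i T_{ii} = sum_i u_i v_i.
Diagonal entries:
T_{11} = u_1 * v_1 = -6 * 1 = -6
T_{22} = u_2 * v_2 = -8 * -4 = 32
T_{33} = u_3 * v_3 = -3 * 3 = -9
Tr(T) = -6 + 32 + -9 = 17

17


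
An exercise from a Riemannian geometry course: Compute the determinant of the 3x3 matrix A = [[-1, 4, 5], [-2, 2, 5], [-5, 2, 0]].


Expanding along the first row, det(A) = a11*M_11 - a12*M_12 + a13*M_13, where M_1j is the (1,j) minor.
Minor M_11 = 2*0 - 5*2 = -10
Minor M_12 = -2*0 - 5*-5 = 25
Minor M_13 = -2*2 - 2*-5 = 6
det = -1*(-10) - 4*(25) + 5*(6)
    = 10 - 100 + 30
    = -60

-60


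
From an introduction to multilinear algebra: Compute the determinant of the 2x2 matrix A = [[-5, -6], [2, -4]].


For a 2x2 matrix [[a, b], [c, d]], det = a*d - b*c.
a = -5, b = -6, c = 2, d = -4
a*d = -5 * -4 = 20
b*c = -6 * 2 = -12
det = 20 - -12 = 32

32


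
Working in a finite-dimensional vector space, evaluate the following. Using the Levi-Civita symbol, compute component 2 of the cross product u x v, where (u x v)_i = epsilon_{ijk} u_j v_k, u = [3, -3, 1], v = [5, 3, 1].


(u x v)_2 = sum_{j,k} epsilon_{2jk} u_j v_k. Only permutations of (1,2,3) contribute; the two non-zero terms are:
eps_{213} u_1 v_3 = -1 * 3 * 1 = -3
eps_{231} u_3 v_1 = 1 * 1 * 5 = 5
(u x v)_2 = 2

2


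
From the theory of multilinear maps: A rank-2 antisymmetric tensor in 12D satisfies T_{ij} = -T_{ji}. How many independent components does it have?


An antisymmetric rank-2 tensor satisfies A_{ij} = -A_{ji}, so diagonal entries are zero.
The independent components are the upper-triangular entries: C(n, 2) = n(n-1)/2.
n = 12
C(12, 2) = 12 * 11 / 2 = 132 / 2 = 66

66


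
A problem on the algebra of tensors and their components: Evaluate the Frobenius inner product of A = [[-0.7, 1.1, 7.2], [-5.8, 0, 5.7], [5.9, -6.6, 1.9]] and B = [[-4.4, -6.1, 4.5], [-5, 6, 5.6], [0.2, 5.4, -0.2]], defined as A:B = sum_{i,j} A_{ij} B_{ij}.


A:B = sum over all i,j of A_{ij} * B_{ij}.
Row 1: -0.7*-4.4=3.08, 1.1*-6.1=-6.71, 7.2*4.5=32.4 => row sum = 28.77
Row 2: -5.8*-5=29, 0*6=0, 5.7*5.6=31.92 => row sum = 60.92
Row 3: 5.9*0.2=1.18, -6.6*5.4=-35.64, 1.9*-0.2=-0.38 => row sum = -34.84
Total = 28.77 + 60.92 + -34.84 = 54.85

54.85


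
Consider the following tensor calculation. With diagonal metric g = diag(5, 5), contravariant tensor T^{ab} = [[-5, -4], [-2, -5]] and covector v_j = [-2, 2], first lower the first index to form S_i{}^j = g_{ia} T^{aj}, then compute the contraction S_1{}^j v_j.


Step 1: lower the first index. For a diagonal metric, g_{ia} T^{aj} = g_{ii} T^{ij} (no sum on i).
g_{11} = 5
S_1{}^1 = 5 * T^{11} = 5 * -5 = -25
S_1{}^2 = 5 * T^{12} = 5 * -4 = -20
Step 2: contract S_1{}^j with v_j.
S_1{}^1 * v_1 = -25 * -2 = 50
S_1{}^2 * v_2 = -20 * 2 = -40
Result = 50 + -40 = 10

10


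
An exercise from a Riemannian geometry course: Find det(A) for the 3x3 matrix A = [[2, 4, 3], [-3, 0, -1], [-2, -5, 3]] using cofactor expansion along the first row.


Expanding along the first row, det(A) = a11*M_11 - a12*M_12 + a13*M_13, where M_1j is the (1,j) minor.
Minor M_11 = 0*3 - -1*-5 = -5
Minor M_12 = -3*3 - -1*-2 = -11
Minor M_13 = -3*-5 - 0*-2 = 15
det = 2*(-5) - 4*(-11) + 3*(15)
    = -10 - -44 + 45
    = 79

79


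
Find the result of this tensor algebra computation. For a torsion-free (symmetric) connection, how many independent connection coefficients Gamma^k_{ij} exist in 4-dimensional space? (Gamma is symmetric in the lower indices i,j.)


Christoffel symbols Gamma^k_{ij} are symmetric in i,j, so there are d * d(d+1)/2 independent symbols.
d = 4
d(d+1)/2 = 4 * 5 / 2 = 10
Total = 4 * 10 = 40

40


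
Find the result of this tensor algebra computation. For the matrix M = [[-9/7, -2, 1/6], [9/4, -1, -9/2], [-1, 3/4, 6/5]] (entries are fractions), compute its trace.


The trace is the sum of diagonal entries.
Diagonal: M[1,1] = -9/7, M[2,2] = -1, M[3,3] = 6/5
Tr(M) = -9/7 + -1 + 6/5
Computing step by step:
After adding M[1,1]: -9/7
After adding M[2,2]: -16/7
After adding M[3,3]: -38/35
Tr(M) = -38/35

-38/35


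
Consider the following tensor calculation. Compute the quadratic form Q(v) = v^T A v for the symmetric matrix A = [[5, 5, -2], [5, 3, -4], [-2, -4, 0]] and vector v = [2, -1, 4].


First compute Av:
(Av)_1 = 5*2 + 5*-1 + -2*4 = -3
(Av)_2 = 5*2 + 3*-1 + -4*4 = -9
(Av)_3 = -2*2 + -4*-1 + 0*4 = 0
Av = [-3, -9, 0]
Then v^T (Av) = 2*-3 + -1*-9 + 4*0
= -6 + 9 + 0 = 3

3


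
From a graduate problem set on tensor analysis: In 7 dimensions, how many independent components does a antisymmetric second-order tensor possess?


A antisymmetric rank-2 tensor in d dimensions has d(d-1)/2 independent components.
d = 7
d(d-1)/2 = 7 * 6 / 2 = 42 / 2 = 21

21


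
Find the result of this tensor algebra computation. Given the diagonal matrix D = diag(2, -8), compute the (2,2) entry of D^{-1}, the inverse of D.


For a diagonal matrix, the inverse has entries (D^{-1})_{ii} = 1/d_{ii}.
The diagonal entries are: d_{11} = 2, d_{22} = -8
We need (D^{-1})_{22} = 1/d_{22} = 1/-8 = -1/8

-1/8


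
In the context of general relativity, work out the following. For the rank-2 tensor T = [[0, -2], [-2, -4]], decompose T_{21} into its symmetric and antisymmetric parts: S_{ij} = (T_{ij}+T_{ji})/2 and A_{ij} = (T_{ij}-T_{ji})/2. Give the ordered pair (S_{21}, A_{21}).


T_{21} = -2
T_{12} = -2
S_{21} = (-2 + -2)/2 = -4/2 = -2
A_{21} = (-2 - -2)/2 = 0/2 = 0
Check: S + A = -2 + 0 = -2 = T_{21}.

(-2, 0)


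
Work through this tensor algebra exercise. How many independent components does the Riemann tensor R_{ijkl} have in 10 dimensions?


The Riemann tensor in d dimensions has d^2(d^2 - 1)/12 independent components.
d = 10, so d^2 = 100
d^2 - 1 = 99
d^2(d^2 - 1) = 100 * 99 = 9900
Divide by 12: 9900 / 12 = 825

825


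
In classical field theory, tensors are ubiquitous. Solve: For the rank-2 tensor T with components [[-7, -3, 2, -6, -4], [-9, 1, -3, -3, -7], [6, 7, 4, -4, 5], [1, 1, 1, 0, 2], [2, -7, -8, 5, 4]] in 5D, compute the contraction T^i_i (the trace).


The contraction (trace) of a rank-2 tensor is the sum of its diagonal elements.
Diagonal entries: A[1,1] = -7, A[2,2] = 1, A[3,3] = 4, A[4,4] = 0, A[5,5] = 4
Tr(A) = -7 + 1 + 4 + 0 + 4 = 2

2


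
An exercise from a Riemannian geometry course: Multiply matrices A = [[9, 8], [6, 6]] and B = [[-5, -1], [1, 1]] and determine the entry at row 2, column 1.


(AB)_{ij} = sum_k A_{ik} B_{kj}.
For i=2, j=1:
A_{21} * B_{11} = 6 * -5 = -30
A_{22} * B_{21} = 6 * 1 = 6
Sum = -30 + 6 = -24

-24


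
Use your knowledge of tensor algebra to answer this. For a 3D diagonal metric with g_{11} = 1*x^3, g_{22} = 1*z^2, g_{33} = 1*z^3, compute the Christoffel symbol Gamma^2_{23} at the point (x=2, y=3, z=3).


For a diagonal metric, Gamma^k_{ij} = (1/2) g^{kk} (dg_{ik}/dx_j + dg_{jk}/dx_i - dg_{ij}/dx_k).
The metric is diagonal, so g_{ab} = 0 for a != b.
At the given point: g_{11} = 8, g_{22} = 9, g_{33} = 27
g^{22} = 1/9
dg_{22}/dx_3 = dg_{22}/dx_3 = 6
dg_{32}/dx_2 = 0 (off-diagonal)
dg_{23}/dx_2 = 0 (off-diagonal)
Numerator = 6 + 0 - 0 = 6
Gamma^2_{23} = 6 / (2 * 9) = 1/3

1/3


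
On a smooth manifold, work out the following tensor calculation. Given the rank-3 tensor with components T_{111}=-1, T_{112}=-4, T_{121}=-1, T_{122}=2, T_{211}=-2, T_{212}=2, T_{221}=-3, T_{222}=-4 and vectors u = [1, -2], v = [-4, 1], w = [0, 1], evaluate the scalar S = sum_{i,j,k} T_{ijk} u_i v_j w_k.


S = sum over i,j,k of T_{ijk} u_i v_j w_k. Expanding all 8 terms:
T_{111}*u_1*v_1*w_1 = -1*1*-4*0 = 0  (running total: 0)
T_{112}*u_1*v_1*w_2 = -4*1*-4*1 = 16  (running total: 16)
T_{121}*u_1*v_2*w_1 = -1*1*1*0 = 0  (running total: 16)
T_{122}*u_1*v_2*w_2 = 2*1*1*1 = 2  (running total: 18)
T_{211}*u_2*v_1*w_1 = -2*-2*-4*0 = 0  (running total: 18)
T_{212}*u_2*v_1*w_2 = 2*-2*-4*1 = 16  (running total: 34)
T_{221}*u_2*v_2*w_1 = -3*-2*1*0 = 0  (running total: 34)
T_{222}*u_2*v_2*w_2 = -4*-2*1*1 = 8  (running total: 42)
S = 42

42


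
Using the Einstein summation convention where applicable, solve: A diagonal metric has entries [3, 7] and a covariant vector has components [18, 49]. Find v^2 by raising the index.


To raise an index with a diagonal metric: v^i = v_i / g_{ii}.
For index 2: v_2 = 49, g_{22} = 7
v^2 = 49 / 7 = 7

7


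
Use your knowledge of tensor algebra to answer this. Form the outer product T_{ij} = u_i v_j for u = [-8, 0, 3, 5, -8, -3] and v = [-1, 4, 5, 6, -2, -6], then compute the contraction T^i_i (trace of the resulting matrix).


The outer product gives T_{ij} = u_i v_j.
The trace (contraction) is Tr(T) = sum_i T_{ii} = sum_i u_i v_i.
Diagonal entries:
T_{11} = u_1 * v_1 = -8 * -1 = 8
T_{22} = u_2 * v_2 = 0 * 4 = 0
T_{33} = u_3 * v_3 = 3 * 5 = 15
T_{44} = u_4 * v_4 = 5 * 6 = 30
T_{55} = u_5 * v_5 = -8 * -2 = 16
T_{66} = u_6 * v_6 = -3 * -6 = 18
Tr(T) = 8 + 0 + 15 + 30 + 16 + 18 = 87

87


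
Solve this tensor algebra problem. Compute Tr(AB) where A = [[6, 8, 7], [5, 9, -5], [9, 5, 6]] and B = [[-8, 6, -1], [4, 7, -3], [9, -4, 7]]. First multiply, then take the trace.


Tr(AB) = sum_i (AB)_{ii} where (AB)_{ii} = sum_k A_{ik} B_{ki}.
(AB)_{11} = 6*-8 + 8*4 + 7*9 = 47
(AB)_{22} = 5*6 + 9*7 + -5*-4 = 113
(AB)_{33} = 9*-1 + 5*-3 + 6*7 = 18
Tr(AB) = 47 + 113 + 18 = 178

178


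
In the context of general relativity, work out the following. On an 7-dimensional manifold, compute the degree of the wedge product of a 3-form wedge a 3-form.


The degree of a wedge product is the sum of the degrees of the individual forms.
Degrees: 3, 3
Total degree = 3 + 3 = 6

6


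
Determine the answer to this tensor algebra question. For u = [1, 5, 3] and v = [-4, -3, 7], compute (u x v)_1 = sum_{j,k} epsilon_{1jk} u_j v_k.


(u x v)_1 = sum_{j,k} epsilon_{1jk} u_j v_k. Only permutations of (1,2,3) contribute; the two non-zero terms are:
eps_{123} u_2 v_3 = 1 * 5 * 7 = 35
eps_{132} u_3 v_2 = -1 * 3 * -3 = 9
(u x v)_1 = 44

44


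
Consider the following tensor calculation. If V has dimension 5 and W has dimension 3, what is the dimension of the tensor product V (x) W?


The dimension of a tensor product is the product of dimensions.
dim(V) = 5, dim(W) = 3
dim(V (x) W) = 5 * 3 = 15

15


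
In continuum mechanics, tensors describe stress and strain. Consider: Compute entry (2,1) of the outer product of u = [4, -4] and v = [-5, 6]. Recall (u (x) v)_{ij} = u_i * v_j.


The outer product entry T_{ij} = u_i * v_j.
We need i=2, j=1.
u_2 = -4, v_1 = -5
T_{2,1} = -4 * -5 = 20

20


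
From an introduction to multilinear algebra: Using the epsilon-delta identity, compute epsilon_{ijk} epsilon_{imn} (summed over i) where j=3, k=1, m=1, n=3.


Using the identity: epsilon_{ijk} epsilon_{imn} = delta_{jm} delta_{kn} - delta_{jn} delta_{km}.
delta_{31} = 0
delta_{13} = 0
delta_{33} = 1
delta_{11} = 1
Result = 0 * 0 - 1 * 1 = 0 - 1 = -1

-1


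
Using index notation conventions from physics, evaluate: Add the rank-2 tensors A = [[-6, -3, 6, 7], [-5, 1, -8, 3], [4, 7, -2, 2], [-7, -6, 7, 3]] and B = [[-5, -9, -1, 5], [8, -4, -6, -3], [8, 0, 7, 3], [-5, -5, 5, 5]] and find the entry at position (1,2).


Tensor addition is component-wise: (A + B)_{ij} = A_{ij} + B_{ij}.
A_{12} = -3
B_{12} = -9
(A + B)_{12} = -3 + -9 = -12

-12


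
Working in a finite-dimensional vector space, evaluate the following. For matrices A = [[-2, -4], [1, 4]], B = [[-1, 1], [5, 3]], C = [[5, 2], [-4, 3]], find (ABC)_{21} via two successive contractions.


(ABC)_{21} = sum_m (AB)_{2m} C_{m1}. First compute row 2 of AB.
(AB)_{21} = 1*-1 + 4*5 = 19
(AB)_{22} = 1*1 + 4*3 = 13
Now contract with column 1 of C:
(AB)_{21} * C_{11} = 19 * 5 = 95
(AB)_{22} * C_{21} = 13 * -4 = -52
(ABC)_{21} = 95 + -52 = 43

43


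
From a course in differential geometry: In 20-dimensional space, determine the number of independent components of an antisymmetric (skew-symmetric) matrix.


An antisymmetric rank-2 tensor satisfies A_{ij} = -A_{ji}, so diagonal entries are zero.
The independent components are the upper-triangular entries: C(n, 2) = n(n-1)/2.
n = 20
C(20, 2) = 20 * 19 / 2 = 380 / 2 = 190

190


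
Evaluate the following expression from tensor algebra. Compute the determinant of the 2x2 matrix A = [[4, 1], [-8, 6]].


For a 2x2 matrix [[a, b], [c, d]], det = a*d - b*c.
a = 4, b = 1, c = -8, d = 6
a*d = 4 * 6 = 24
b*c = 1 * -8 = -8
det = 24 - -8 = 32

32


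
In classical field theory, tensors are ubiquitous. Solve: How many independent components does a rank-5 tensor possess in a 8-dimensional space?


The number of components of a rank-r tensor in d dimensions is d^r.
Here d = 8 and r = 5.
8^5 = 32768

32768


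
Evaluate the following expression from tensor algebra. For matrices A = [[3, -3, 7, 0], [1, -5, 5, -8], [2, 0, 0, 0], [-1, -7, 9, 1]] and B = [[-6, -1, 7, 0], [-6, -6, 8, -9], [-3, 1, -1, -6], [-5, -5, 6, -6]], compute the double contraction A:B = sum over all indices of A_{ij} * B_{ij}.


A:B = sum over all i,j of A_{ij} * B_{ij}.
Row 1: 3*-6=-18, -3*-1=3, 7*7=49, 0*0=0 => row sum = 34
Row 2: 1*-6=-6, -5*-6=30, 5*8=40, -8*-9=72 => row sum = 136
Row 3: 2*-3=-6, 0*1=0, 0*-1=0, 0*-6=0 => row sum = -6
Row 4: -1*-5=5, -7*-5=35, 9*6=54, 1*-6=-6 => row sum = 88
Total = 34 + 136 + -6 + 88 = 252

252


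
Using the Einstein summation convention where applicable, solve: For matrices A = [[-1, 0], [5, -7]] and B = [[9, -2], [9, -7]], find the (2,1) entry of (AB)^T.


(AB)^T_{ij} = (AB)_{ji} = sum_k A_{jk} B_{ki}.
For i=2, j=1 we need (AB)_{12}:
A_{11} * B_{12} = -1 * -2 = 2
A_{12} * B_{22} = 0 * -7 = 0
Sum = 2 + 0 = 2

2


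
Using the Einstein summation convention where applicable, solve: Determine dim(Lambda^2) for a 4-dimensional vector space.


The dimension of the space of p-forms on an n-dimensional space is C(n, p).
n = 4, p = 2
C(4, 2) = 4! / (2! * 2!) = 6

6


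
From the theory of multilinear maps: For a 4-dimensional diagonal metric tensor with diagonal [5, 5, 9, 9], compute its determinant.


For a diagonal metric, the determinant is the product of diagonal entries.
Diagonal entries: 5, 5, 9, 9
det(g) = 5 * 5 * 9 * 9 = 2025

2025


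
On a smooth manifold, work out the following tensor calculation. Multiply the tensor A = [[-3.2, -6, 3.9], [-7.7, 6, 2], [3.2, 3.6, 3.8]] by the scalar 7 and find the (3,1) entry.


Scalar multiplication: (cA)_{ij} = c * A_{ij}.
c = 7
A_{31} = 3.2
(cA)_{31} = 7 * 3.2 = 22.4

22.4


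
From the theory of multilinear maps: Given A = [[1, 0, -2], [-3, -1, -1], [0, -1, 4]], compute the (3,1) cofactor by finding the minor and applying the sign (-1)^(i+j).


To find cofactor C_{31}, delete row 3 and column 1.
The resulting 2x2 submatrix is: [[0, -2], [-1, -1]]
Minor M_{31} = 0*-1 - -2*-1
  = 0 - 2 = -2
Sign = (-1)^(3+1) = (-1)^4 = 1
Cofactor C_{31} = 1 * -2 = -2

-2


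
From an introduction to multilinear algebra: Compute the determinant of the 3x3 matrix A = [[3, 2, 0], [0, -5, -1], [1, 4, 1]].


Expanding along the first row, det(A) = a11*M_11 - a12*M_12 + a13*M_13, where M_1j is the (1,j) minor.
Minor M_11 = -5*1 - -1*4 = -1
Minor M_12 = 0*1 - -1*1 = 1
Minor M_13 = 0*4 - -5*1 = 5
det = 3*(-1) - 2*(1) + 0*(5)
    = -3 - 2 + 0
    = -5

-5


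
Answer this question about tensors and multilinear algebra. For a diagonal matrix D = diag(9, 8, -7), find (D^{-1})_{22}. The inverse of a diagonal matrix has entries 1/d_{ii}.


For a diagonal matrix, the inverse has entries (D^{-1})_{ii} = 1/d_{ii}.
The diagonal entries are: d_{11} = 9, d_{22} = 8, d_{33} = -7
We need (D^{-1})_{22} = 1/d_{22} = 1/8 = 1/8

1/8


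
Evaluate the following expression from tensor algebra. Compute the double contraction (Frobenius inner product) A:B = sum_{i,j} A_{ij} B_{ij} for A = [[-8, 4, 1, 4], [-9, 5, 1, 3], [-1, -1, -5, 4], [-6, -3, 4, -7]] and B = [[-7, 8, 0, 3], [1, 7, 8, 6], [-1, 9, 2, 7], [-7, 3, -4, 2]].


A:B = sum over all i,j of A_{ij} * B_{ij}.
Row 1: -8*-7=56, 4*8=32, 1*0=0, 4*3=12 => row sum = 100
Row 2: -9*1=-9, 5*7=35, 1*8=8, 3*6=18 => row sum = 52
Row 3: -1*-1=1, -1*9=-9, -5*2=-10, 4*7=28 => row sum = 10
Row 4: -6*-7=42, -3*3=-9, 4*-4=-16, -7*2=-14 => row sum = 3
Total = 100 + 52 + 10 + 3 = 165

165


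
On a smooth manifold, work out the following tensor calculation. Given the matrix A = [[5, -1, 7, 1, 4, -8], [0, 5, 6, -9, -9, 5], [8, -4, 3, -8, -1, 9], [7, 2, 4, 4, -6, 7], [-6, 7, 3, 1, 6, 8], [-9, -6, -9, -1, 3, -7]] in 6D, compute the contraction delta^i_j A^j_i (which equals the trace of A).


The contraction (trace) of a rank-2 tensor is the sum of its diagonal elements.
Diagonal entries: A[1,1] = 5, A[2,2] = 5, A[3,3] = 3, A[4,4] = 4, A[5,5] = 6, A[6,6] = -7
Tr(A) = 5 + 5 + 3 + 4 + 6 + -7 = 16

16


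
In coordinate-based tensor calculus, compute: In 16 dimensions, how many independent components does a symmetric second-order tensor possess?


A symmetric rank-2 tensor in d dimensions has d(d+1)/2 independent components.
d = 16
d(d+1)/2 = 16 * 17 / 2 = 272 / 2 = 136

136


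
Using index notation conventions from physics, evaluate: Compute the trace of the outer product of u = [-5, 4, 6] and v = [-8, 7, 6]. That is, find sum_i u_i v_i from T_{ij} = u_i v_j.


The outer product gives T_{ij} = u_i v_j.
The trace (contraction) is Tr(T) = sum_i T_{ii} = sum_i u_i v_i.
Diagonal entries:
T_{11} = u_1 * v_1 = -5 * -8 = 40
T_{22} = u_2 * v_2 = 4 * 7 = 28
T_{33} = u_3 * v_3 = 6 * 6 = 36
Tr(T) = 40 + 28 + 36 = 104

104


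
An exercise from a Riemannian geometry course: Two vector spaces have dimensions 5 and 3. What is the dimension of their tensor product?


The dimension of a tensor product is the product of dimensions.
dim(V) = 5, dim(W) = 3
dim(V (x) W) = 5 * 3 = 15

15


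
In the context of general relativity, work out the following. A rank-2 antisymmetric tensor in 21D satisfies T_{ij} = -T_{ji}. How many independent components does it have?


An antisymmetric rank-2 tensor satisfies A_{ij} = -A_{ji}, so diagonal entries are zero.
The independent components are the upper-triangular entries: C(n, 2) = n(n-1)/2.
n = 21
C(21, 2) = 21 * 20 / 2 = 420 / 2 = 210

210


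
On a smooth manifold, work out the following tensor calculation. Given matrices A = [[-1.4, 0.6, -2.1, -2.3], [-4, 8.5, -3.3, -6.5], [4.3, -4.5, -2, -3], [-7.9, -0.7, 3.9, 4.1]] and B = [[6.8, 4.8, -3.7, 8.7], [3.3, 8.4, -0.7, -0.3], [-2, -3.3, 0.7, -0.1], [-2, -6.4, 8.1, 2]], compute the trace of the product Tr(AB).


Tr(AB) = sum_i (AB)_{ii} where (AB)_{ii} = sum_k A_{ik} B_{ki}.
(AB)_{11} = -1.4*6.8 + 0.6*3.3 + -2.1*-2 + -2.3*-2 = 1.26
(AB)_{22} = -4*4.8 + 8.5*8.4 + -3.3*-3.3 + -6.5*-6.4 = 104.69
(AB)_{33} = 4.3*-3.7 + -4.5*-0.7 + -2*0.7 + -3*8.1 = -38.46
(AB)_{44} = -7.9*8.7 + -0.7*-0.3 + 3.9*-0.1 + 4.1*2 = -60.71
Tr(AB) = 1.26 + 104.69 + -38.46 + -60.71 = 6.78

6.78


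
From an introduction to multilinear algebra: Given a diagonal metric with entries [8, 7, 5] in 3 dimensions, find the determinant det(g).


For a diagonal metric, the determinant is the product of diagonal entries.
Diagonal entries: 8, 7, 5
det(g) = 8 * 7 * 5 = 280

280


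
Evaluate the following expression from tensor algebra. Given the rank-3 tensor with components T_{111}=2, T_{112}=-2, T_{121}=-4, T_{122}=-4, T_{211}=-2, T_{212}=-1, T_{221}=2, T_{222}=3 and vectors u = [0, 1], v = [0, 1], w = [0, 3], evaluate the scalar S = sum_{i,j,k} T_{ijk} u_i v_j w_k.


S = sum over i,j,k of T_{ijk} u_i v_j w_k. Expanding all 8 terms:
T_{111}*u_1*v_1*w_1 = 2*0*0*0 = 0  (running total: 0)
T_{112}*u_1*v_1*w_2 = -2*0*0*3 = 0  (running total: 0)
T_{121}*u_1*v_2*w_1 = -4*0*1*0 = 0  (running total: 0)
T_{122}*u_1*v_2*w_2 = -4*0*1*3 = 0  (running total: 0)
T_{211}*u_2*v_1*w_1 = -2*1*0*0 = 0  (running total: 0)
T_{212}*u_2*v_1*w_2 = -1*1*0*3 = 0  (running total: 0)
T_{221}*u_2*v_2*w_1 = 2*1*1*0 = 0  (running total: 0)
T_{222}*u_2*v_2*w_2 = 3*1*1*3 = 9  (running total: 9)
S = 9

9


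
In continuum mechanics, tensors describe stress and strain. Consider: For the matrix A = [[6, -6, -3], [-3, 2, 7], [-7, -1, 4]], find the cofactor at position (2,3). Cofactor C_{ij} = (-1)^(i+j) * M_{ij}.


To find cofactor C_{23}, delete row 2 and column 3.
The resulting 2x2 submatrix is: [[6, -6], [-7, -1]]
Minor M_{23} = 6*-1 - -6*-7
  = -6 - 42 = -48
Sign = (-1)^(2+3) = (-1)^5 = -1
Cofactor C_{23} = -1 * -48 = 48

48


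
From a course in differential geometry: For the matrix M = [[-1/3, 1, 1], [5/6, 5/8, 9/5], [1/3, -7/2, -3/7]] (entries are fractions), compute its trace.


The trace is the sum of diagonal entries.
Diagonal: M[1,1] = -1/3, M[2,2] = 5/8, M[3,3] = -3/7
Tr(M) = -1/3 + 5/8 + -3/7
Computing step by step:
After adding M[1,1]: -1/3
After adding M[2,2]: 7/24
After adding M[3,3]: -23/168
Tr(M) = -23/168

-23/168


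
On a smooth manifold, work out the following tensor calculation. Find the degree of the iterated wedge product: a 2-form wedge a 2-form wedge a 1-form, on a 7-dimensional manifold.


The degree of a wedge product is the sum of the degrees of the individual forms.
Degrees: 2, 2, 1
Total degree = 2 + 2 + 1 = 5

5
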